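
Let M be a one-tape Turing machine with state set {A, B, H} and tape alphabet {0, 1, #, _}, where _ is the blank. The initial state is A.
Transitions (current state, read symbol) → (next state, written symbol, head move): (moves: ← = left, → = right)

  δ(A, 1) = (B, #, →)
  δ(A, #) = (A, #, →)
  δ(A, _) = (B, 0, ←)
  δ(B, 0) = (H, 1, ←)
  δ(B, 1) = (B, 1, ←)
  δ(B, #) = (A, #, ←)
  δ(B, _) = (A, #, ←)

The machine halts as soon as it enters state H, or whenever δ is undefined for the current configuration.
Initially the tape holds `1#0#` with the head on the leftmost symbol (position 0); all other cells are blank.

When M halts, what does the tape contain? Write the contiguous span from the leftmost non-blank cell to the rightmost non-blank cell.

##0#

A | [1]#0#   read 1 → write #, move →, go to B
B | #[#]0#   read # → write #, move ←, go to A
A | [#]#0#   read # → write #, move →, go to A
A | #[#]0#   read # → write #, move →, go to A
A | ##[0]#
The non-blank tape span at halt is ##0#.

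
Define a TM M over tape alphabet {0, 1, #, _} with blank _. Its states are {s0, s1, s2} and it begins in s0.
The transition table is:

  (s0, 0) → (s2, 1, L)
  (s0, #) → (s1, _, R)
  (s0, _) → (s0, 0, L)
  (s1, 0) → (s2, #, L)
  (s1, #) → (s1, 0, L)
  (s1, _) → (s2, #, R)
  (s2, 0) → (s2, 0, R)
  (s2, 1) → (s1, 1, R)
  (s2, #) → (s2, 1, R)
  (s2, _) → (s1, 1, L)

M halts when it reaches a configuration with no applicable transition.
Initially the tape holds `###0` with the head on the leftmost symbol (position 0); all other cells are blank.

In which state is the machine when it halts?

s0 | [#]##0_   read # → write _, move R, go to s1
s1 | _[#]#0_   read # → write 0, move L, go to s1
s1 | [_]0#0_   read _ → write #, move R, go to s2
s2 | #[0]#0_   read 0 → write 0, move R, go to s2
s2 | #0[#]0_   read # → write 1, move R, go to s2
s2 | #01[0]_   read 0 → write 0, move R, go to s2
s2 | #010[_]   read _ → write 1, move L, go to s1
s1 | #01[0]1   read 0 → write #, move L, go to s2
s2 | #0[1]#1   read 1 → write 1, move R, go to s1
s1 | #01[#]1   read # → write 0, move L, go to s1
s1 | #0[1]01
No transition is defined for (s1, 1); M halts in state s1.

s1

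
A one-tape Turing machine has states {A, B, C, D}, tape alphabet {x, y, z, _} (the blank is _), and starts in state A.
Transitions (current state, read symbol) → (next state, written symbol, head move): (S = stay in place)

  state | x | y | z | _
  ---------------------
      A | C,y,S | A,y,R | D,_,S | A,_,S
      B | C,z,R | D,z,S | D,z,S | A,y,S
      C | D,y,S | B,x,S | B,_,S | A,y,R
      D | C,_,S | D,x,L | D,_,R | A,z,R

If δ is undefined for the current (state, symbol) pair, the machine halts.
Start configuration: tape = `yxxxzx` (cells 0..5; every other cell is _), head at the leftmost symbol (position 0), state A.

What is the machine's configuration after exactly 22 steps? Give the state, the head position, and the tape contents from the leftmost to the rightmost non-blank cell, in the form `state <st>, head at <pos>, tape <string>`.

state A, head at 7, tape y_yzyzy

state=A head=0 tape=[y]xxxzx__   (A,y)→(A,y,R)
state=A head=1 tape=y[x]xxzx__   (A,x)→(C,y,S)
state=C head=1 tape=y[y]xxzx__   (C,y)→(B,x,S)
state=B head=1 tape=y[x]xxzx__   (B,x)→(C,z,R)
state=C head=2 tape=yz[x]xzx__   (C,x)→(D,y,S)
state=D head=2 tape=yz[y]xzx__   (D,y)→(D,x,L)
state=D head=1 tape=y[z]xxzx__   (D,z)→(D,_,R)
state=D head=2 tape=y_[x]xzx__   (D,x)→(C,_,S)
state=C head=2 tape=y_[_]xzx__   (C,_)→(A,y,R)
state=A head=3 tape=y_y[x]zx__   (A,x)→(C,y,S)
state=C head=3 tape=y_y[y]zx__   (C,y)→(B,x,S)
state=B head=3 tape=y_y[x]zx__   (B,x)→(C,z,R)
state=C head=4 tape=y_yz[z]x__   (C,z)→(B,_,S)
state=B head=4 tape=y_yz[_]x__   (B,_)→(A,y,S)
state=A head=4 tape=y_yz[y]x__   (A,y)→(A,y,R)
state=A head=5 tape=y_yzy[x]__   (A,x)→(C,y,S)
state=C head=5 tape=y_yzy[y]__   (C,y)→(B,x,S)
state=B head=5 tape=y_yzy[x]__   (B,x)→(C,z,R)
state=C head=6 tape=y_yzyz[_]_   (C,_)→(A,y,R)
state=A head=7 tape=y_yzyzy[_]   (A,_)→(A,_,S)
state=A head=7 tape=y_yzyzy[_]   (A,_)→(A,_,S)
state=A head=7 tape=y_yzyzy[_]   (A,_)→(A,_,S)
state=A head=7 tape=y_yzyzy[_]
After 22 steps: state A, head at 7, tape y_yzyzy.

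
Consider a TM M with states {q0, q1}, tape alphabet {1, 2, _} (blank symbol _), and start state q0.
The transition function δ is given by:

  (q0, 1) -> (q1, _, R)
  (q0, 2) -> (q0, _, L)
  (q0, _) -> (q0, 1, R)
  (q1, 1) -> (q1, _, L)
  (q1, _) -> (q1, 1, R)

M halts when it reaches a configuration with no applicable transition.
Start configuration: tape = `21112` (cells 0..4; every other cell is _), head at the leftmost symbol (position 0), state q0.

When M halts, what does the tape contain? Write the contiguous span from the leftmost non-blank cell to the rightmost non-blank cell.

1111112

state=q0 head=0 tape=__[2]1112   (q0,2)→(q0,_,L)
state=q0 head=-1 tape=_[_]_1112   (q0,_)→(q0,1,R)
state=q0 head=0 tape=_1[_]1112   (q0,_)→(q0,1,R)
state=q0 head=1 tape=_11[1]112   (q0,1)→(q1,_,R)
state=q1 head=2 tape=_11_[1]12   (q1,1)→(q1,_,L)
state=q1 head=1 tape=_11[_]_12   (q1,_)→(q1,1,R)
state=q1 head=2 tape=_111[_]12   (q1,_)→(q1,1,R)
state=q1 head=3 tape=_1111[1]2   (q1,1)→(q1,_,L)
state=q1 head=2 tape=_111[1]_2   (q1,1)→(q1,_,L)
state=q1 head=1 tape=_11[1]__2   (q1,1)→(q1,_,L)
state=q1 head=0 tape=_1[1]___2   (q1,1)→(q1,_,L)
state=q1 head=-1 tape=_[1]____2   (q1,1)→(q1,_,L)
state=q1 head=-2 tape=[_]_____2   (q1,_)→(q1,1,R)
state=q1 head=-1 tape=1[_]____2   (q1,_)→(q1,1,R)
state=q1 head=0 tape=11[_]___2   (q1,_)→(q1,1,R)
state=q1 head=1 tape=111[_]__2   (q1,_)→(q1,1,R)
state=q1 head=2 tape=1111[_]_2   (q1,_)→(q1,1,R)
state=q1 head=3 tape=11111[_]2   (q1,_)→(q1,1,R)
state=q1 head=4 tape=111111[2]
The non-blank tape span at halt is 1111112.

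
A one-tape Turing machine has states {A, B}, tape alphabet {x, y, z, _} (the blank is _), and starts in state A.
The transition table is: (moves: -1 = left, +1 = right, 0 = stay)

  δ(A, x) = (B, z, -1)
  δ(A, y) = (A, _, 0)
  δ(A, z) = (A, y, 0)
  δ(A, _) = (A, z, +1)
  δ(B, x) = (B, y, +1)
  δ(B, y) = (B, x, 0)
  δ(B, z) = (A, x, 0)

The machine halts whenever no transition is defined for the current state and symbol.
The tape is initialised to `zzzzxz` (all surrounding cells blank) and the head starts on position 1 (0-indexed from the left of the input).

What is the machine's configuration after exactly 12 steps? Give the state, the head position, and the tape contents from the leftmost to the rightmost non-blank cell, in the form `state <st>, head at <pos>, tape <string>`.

state B, head at 2, tape zzzzzz

A | z[z]zzxz   read z → write y, move 0, go to A
A | z[y]zzxz   read y → write _, move 0, go to A
A | z[_]zzxz   read _ → write z, move +1, go to A
A | zz[z]zxz   read z → write y, move 0, go to A
A | zz[y]zxz   read y → write _, move 0, go to A
A | zz[_]zxz   read _ → write z, move +1, go to A
A | zzz[z]xz   read z → write y, move 0, go to A
A | zzz[y]xz   read y → write _, move 0, go to A
A | zzz[_]xz   read _ → write z, move +1, go to A
A | zzzz[x]z   read x → write z, move -1, go to B
B | zzz[z]zz   read z → write x, move 0, go to A
A | zzz[x]zz   read x → write z, move -1, go to B
B | zz[z]zzz
After 12 steps: state B, head at 2, tape zzzzzz.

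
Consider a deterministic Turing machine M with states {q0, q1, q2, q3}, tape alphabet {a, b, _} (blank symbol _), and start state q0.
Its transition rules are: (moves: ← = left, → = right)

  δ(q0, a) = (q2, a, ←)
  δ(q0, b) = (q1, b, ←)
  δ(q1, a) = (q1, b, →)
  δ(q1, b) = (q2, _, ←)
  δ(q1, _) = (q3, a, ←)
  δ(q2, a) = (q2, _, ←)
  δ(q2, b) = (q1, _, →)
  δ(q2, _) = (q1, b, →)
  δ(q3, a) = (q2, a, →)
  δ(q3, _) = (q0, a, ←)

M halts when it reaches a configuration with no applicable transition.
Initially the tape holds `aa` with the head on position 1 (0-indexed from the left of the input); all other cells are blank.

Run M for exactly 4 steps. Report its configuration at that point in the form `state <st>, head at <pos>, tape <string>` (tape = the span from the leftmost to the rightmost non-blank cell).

state=q0 head=1 tape=_a[a]   (q0,a)→(q2,a,←)
state=q2 head=0 tape=_[a]a   (q2,a)→(q2,_,←)
state=q2 head=-1 tape=[_]_a   (q2,_)→(q1,b,→)
state=q1 head=0 tape=b[_]a   (q1,_)→(q3,a,←)
state=q3 head=-1 tape=[b]aa
After 4 steps: state q3, head at -1, tape baa.

state q3, head at -1, tape baa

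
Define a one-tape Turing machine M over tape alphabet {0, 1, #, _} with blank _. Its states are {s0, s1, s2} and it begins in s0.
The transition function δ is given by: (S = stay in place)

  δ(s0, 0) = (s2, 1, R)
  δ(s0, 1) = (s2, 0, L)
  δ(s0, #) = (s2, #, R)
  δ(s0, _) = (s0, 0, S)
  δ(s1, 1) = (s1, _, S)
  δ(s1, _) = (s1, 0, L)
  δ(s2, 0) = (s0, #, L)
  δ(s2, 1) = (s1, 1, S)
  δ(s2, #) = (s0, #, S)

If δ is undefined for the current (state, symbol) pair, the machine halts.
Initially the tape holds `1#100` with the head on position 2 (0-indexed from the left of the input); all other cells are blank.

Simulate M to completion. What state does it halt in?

s2

state=s0 head=2 tape=1#[1]00_   (s0,1)→(s2,0,L)
state=s2 head=1 tape=1[#]000_   (s2,#)→(s0,#,S)
state=s0 head=1 tape=1[#]000_   (s0,#)→(s2,#,R)
state=s2 head=2 tape=1#[0]00_   (s2,0)→(s0,#,L)
state=s0 head=1 tape=1[#]#00_   (s0,#)→(s2,#,R)
state=s2 head=2 tape=1#[#]00_   (s2,#)→(s0,#,S)
state=s0 head=2 tape=1#[#]00_   (s0,#)→(s2,#,R)
state=s2 head=3 tape=1##[0]0_   (s2,0)→(s0,#,L)
state=s0 head=2 tape=1#[#]#0_   (s0,#)→(s2,#,R)
state=s2 head=3 tape=1##[#]0_   (s2,#)→(s0,#,S)
state=s0 head=3 tape=1##[#]0_   (s0,#)→(s2,#,R)
state=s2 head=4 tape=1###[0]_   (s2,0)→(s0,#,L)
state=s0 head=3 tape=1##[#]#_   (s0,#)→(s2,#,R)
state=s2 head=4 tape=1###[#]_   (s2,#)→(s0,#,S)
state=s0 head=4 tape=1###[#]_   (s0,#)→(s2,#,R)
state=s2 head=5 tape=1####[_]
No transition is defined for (s2, _); M halts in state s2.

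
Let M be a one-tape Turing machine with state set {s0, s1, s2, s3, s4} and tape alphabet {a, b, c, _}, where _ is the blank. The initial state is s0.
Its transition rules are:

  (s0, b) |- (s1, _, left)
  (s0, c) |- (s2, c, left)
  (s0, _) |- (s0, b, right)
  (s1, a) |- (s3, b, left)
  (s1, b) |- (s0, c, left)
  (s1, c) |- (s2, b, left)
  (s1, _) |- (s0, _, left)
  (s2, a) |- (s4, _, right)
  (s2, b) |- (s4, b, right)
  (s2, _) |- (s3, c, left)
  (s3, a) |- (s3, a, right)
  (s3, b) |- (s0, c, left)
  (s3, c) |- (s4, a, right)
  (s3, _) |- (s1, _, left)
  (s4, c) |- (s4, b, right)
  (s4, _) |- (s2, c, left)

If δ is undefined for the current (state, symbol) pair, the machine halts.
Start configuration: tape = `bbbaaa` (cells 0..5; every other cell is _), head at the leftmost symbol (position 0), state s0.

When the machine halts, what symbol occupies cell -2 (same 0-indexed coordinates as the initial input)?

b

s0 | ___[b]bbaaa   read b → write _, move left, go to s1
s1 | __[_]_bbaaa   read _ → write _, move left, go to s0
s0 | _[_]__bbaaa   read _ → write b, move right, go to s0
s0 | _b[_]_bbaaa   read _ → write b, move right, go to s0
s0 | _bb[_]bbaaa   read _ → write b, move right, go to s0
s0 | _bbb[b]baaa   read b → write _, move left, go to s1
s1 | _bb[b]_baaa   read b → write c, move left, go to s0
s0 | _b[b]c_baaa   read b → write _, move left, go to s1
s1 | _[b]_c_baaa   read b → write c, move left, go to s0
s0 | [_]c_c_baaa   read _ → write b, move right, go to s0
s0 | b[c]_c_baaa   read c → write c, move left, go to s2
s2 | [b]c_c_baaa   read b → write b, move right, go to s4
s4 | b[c]_c_baaa   read c → write b, move right, go to s4
s4 | bb[_]c_baaa   read _ → write c, move left, go to s2
s2 | b[b]cc_baaa   read b → write b, move right, go to s4
s4 | bb[c]c_baaa   read c → write b, move right, go to s4
s4 | bbb[c]_baaa   read c → write b, move right, go to s4
s4 | bbbb[_]baaa   read _ → write c, move left, go to s2
s2 | bbb[b]cbaaa   read b → write b, move right, go to s4
s4 | bbbb[c]baaa   read c → write b, move right, go to s4
s4 | bbbbb[b]aaa
Cell -2 holds b when M halts.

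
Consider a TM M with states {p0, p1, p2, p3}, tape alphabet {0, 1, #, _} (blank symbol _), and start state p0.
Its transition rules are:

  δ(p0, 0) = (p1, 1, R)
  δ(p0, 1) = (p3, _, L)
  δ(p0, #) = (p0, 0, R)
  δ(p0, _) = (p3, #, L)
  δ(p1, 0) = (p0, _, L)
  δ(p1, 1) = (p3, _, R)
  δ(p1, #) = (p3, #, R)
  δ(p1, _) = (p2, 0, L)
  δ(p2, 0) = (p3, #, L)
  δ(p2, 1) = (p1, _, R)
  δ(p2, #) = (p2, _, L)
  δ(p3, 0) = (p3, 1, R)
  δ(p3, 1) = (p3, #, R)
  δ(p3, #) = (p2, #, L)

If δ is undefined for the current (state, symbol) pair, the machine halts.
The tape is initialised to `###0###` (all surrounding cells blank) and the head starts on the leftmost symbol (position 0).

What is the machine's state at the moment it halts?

p2

p0 | [#]##0###   read # → write 0, move R, go to p0
p0 | 0[#]#0###   read # → write 0, move R, go to p0
p0 | 00[#]0###   read # → write 0, move R, go to p0
p0 | 000[0]###   read 0 → write 1, move R, go to p1
p1 | 0001[#]##   read # → write #, move R, go to p3
p3 | 0001#[#]#   read # → write #, move L, go to p2
p2 | 0001[#]##   read # → write _, move L, go to p2
p2 | 000[1]_##   read 1 → write _, move R, go to p1
p1 | 000_[_]##   read _ → write 0, move L, go to p2
p2 | 000[_]0##
No transition is defined for (p2, _); M halts in state p2.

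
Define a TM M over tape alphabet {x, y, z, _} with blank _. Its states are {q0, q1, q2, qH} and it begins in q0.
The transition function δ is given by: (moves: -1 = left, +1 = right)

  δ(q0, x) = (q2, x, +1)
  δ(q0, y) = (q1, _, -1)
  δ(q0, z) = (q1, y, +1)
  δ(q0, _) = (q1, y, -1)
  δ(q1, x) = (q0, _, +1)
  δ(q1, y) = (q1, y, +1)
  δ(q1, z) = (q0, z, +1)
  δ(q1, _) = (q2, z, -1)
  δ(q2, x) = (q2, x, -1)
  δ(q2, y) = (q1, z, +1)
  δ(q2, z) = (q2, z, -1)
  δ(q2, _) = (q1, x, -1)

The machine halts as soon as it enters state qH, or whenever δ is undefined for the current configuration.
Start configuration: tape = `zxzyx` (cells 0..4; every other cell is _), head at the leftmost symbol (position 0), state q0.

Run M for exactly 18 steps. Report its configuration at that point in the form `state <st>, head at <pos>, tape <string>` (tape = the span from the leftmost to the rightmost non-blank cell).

state q1, head at 4, tape y_yzz

q0 | [z]xzyx_   read z → write y, move +1, go to q1
q1 | y[x]zyx_   read x → write _, move +1, go to q0
q0 | y_[z]yx_   read z → write y, move +1, go to q1
q1 | y_y[y]x_   read y → write y, move +1, go to q1
q1 | y_yy[x]_   read x → write _, move +1, go to q0
q0 | y_yy_[_]   read _ → write y, move -1, go to q1
q1 | y_yy[_]y   read _ → write z, move -1, go to q2
q2 | y_y[y]zy   read y → write z, move +1, go to q1
q1 | y_yz[z]y   read z → write z, move +1, go to q0
q0 | y_yzz[y]   read y → write _, move -1, go to q1
q1 | y_yz[z]_   read z → write z, move +1, go to q0
q0 | y_yzz[_]   read _ → write y, move -1, go to q1
q1 | y_yz[z]y   read z → write z, move +1, go to q0
q0 | y_yzz[y]   read y → write _, move -1, go to q1
q1 | y_yz[z]_   read z → write z, move +1, go to q0
q0 | y_yzz[_]   read _ → write y, move -1, go to q1
q1 | y_yz[z]y   read z → write z, move +1, go to q0
q0 | y_yzz[y]   read y → write _, move -1, go to q1
q1 | y_yz[z]_
After 18 steps: state q1, head at 4, tape y_yzz.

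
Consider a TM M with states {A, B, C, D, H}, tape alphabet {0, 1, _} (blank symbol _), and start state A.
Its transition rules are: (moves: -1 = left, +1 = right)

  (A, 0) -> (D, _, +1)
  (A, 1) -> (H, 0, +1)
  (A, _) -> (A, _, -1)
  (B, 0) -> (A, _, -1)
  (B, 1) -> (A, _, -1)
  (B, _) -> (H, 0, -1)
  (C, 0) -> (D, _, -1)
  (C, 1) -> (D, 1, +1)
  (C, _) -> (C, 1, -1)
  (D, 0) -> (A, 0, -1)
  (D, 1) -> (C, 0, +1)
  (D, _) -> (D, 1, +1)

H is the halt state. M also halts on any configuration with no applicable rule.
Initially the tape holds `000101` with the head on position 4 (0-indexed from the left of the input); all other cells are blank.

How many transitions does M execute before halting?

26

state=A head=4 tape=0001[0]1__   (A,0)→(D,_,+1)
state=D head=5 tape=0001_[1]__   (D,1)→(C,0,+1)
state=C head=6 tape=0001_0[_]_   (C,_)→(C,1,-1)
state=C head=5 tape=0001_[0]1_   (C,0)→(D,_,-1)
state=D head=4 tape=0001[_]_1_   (D,_)→(D,1,+1)
state=D head=5 tape=00011[_]1_   (D,_)→(D,1,+1)
state=D head=6 tape=000111[1]_   (D,1)→(C,0,+1)
state=C head=7 tape=0001110[_]   (C,_)→(C,1,-1)
state=C head=6 tape=000111[0]1   (C,0)→(D,_,-1)
state=D head=5 tape=00011[1]_1   (D,1)→(C,0,+1)
state=C head=6 tape=000110[_]1   (C,_)→(C,1,-1)
state=C head=5 tape=00011[0]11   (C,0)→(D,_,-1)
state=D head=4 tape=0001[1]_11   (D,1)→(C,0,+1)
state=C head=5 tape=00010[_]11   (C,_)→(C,1,-1)
state=C head=4 tape=0001[0]111   (C,0)→(D,_,-1)
state=D head=3 tape=000[1]_111   (D,1)→(C,0,+1)
state=C head=4 tape=0000[_]111   (C,_)→(C,1,-1)
state=C head=3 tape=000[0]1111   (C,0)→(D,_,-1)
state=D head=2 tape=00[0]_1111   (D,0)→(A,0,-1)
state=A head=1 tape=0[0]0_1111   (A,0)→(D,_,+1)
state=D head=2 tape=0_[0]_1111   (D,0)→(A,0,-1)
state=A head=1 tape=0[_]0_1111   (A,_)→(A,_,-1)
state=A head=0 tape=[0]_0_1111   (A,0)→(D,_,+1)
state=D head=1 tape=_[_]0_1111   (D,_)→(D,1,+1)
state=D head=2 tape=_1[0]_1111   (D,0)→(A,0,-1)
state=A head=1 tape=_[1]0_1111   (A,1)→(H,0,+1)
state=H head=2 tape=_0[0]_1111
M halts after 26 transitions.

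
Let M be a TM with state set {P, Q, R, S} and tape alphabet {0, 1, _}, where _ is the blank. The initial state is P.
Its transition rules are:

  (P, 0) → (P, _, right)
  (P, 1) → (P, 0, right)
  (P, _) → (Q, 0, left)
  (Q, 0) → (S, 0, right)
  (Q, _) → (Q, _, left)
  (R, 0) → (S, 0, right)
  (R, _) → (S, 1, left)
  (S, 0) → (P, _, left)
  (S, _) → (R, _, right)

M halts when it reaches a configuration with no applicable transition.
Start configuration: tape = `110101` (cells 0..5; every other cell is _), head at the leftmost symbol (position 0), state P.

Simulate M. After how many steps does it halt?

state=P head=0 tape=[1]10101_   (P,1)→(P,0,right)
state=P head=1 tape=0[1]0101_   (P,1)→(P,0,right)
state=P head=2 tape=00[0]101_   (P,0)→(P,_,right)
state=P head=3 tape=00_[1]01_   (P,1)→(P,0,right)
state=P head=4 tape=00_0[0]1_   (P,0)→(P,_,right)
state=P head=5 tape=00_0_[1]_   (P,1)→(P,0,right)
state=P head=6 tape=00_0_0[_]   (P,_)→(Q,0,left)
state=Q head=5 tape=00_0_[0]0   (Q,0)→(S,0,right)
state=S head=6 tape=00_0_0[0]   (S,0)→(P,_,left)
state=P head=5 tape=00_0_[0]_   (P,0)→(P,_,right)
state=P head=6 tape=00_0__[_]   (P,_)→(Q,0,left)
state=Q head=5 tape=00_0_[_]0   (Q,_)→(Q,_,left)
state=Q head=4 tape=00_0[_]_0   (Q,_)→(Q,_,left)
state=Q head=3 tape=00_[0]__0   (Q,0)→(S,0,right)
state=S head=4 tape=00_0[_]_0   (S,_)→(R,_,right)
state=R head=5 tape=00_0_[_]0   (R,_)→(S,1,left)
state=S head=4 tape=00_0[_]10   (S,_)→(R,_,right)
state=R head=5 tape=00_0_[1]0
M halts after 17 transitions.

17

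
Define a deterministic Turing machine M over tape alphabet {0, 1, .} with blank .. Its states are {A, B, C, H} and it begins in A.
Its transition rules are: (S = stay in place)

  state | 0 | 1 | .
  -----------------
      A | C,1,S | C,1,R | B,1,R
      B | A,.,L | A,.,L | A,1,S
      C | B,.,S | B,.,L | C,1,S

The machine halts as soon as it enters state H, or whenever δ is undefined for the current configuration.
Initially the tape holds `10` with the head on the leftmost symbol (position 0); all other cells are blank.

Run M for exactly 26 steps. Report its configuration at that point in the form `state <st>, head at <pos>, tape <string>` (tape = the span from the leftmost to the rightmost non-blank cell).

state B, head at -1, tape 11

A | ..[1]0.   read 1 → write 1, move R, go to C
C | ..1[0].   read 0 → write ., move S, go to B
B | ..1[.].   read . → write 1, move S, go to A
A | ..1[1].   read 1 → write 1, move R, go to C
C | ..11[.]   read . → write 1, move S, go to C
C | ..11[1]   read 1 → write ., move L, go to B
B | ..1[1].   read 1 → write ., move L, go to A
A | ..[1]..   read 1 → write 1, move R, go to C
C | ..1[.].   read . → write 1, move S, go to C
C | ..1[1].   read 1 → write ., move L, go to B
B | ..[1]..   read 1 → write ., move L, go to A
A | .[.]...   read . → write 1, move R, go to B
B | .1[.]..   read . → write 1, move S, go to A
A | .1[1]..   read 1 → write 1, move R, go to C
C | .11[.].   read . → write 1, move S, go to C
C | .11[1].   read 1 → write ., move L, go to B
B | .1[1]..   read 1 → write ., move L, go to A
A | .[1]...   read 1 → write 1, move R, go to C
C | .1[.]..   read . → write 1, move S, go to C
C | .1[1]..   read 1 → write ., move L, go to B
B | .[1]...   read 1 → write ., move L, go to A
A | [.]....   read . → write 1, move R, go to B
B | 1[.]...   read . → write 1, move S, go to A
A | 1[1]...   read 1 → write 1, move R, go to C
C | 11[.]..   read . → write 1, move S, go to C
C | 11[1]..   read 1 → write ., move L, go to B
B | 1[1]...
After 26 steps: state B, head at -1, tape 11.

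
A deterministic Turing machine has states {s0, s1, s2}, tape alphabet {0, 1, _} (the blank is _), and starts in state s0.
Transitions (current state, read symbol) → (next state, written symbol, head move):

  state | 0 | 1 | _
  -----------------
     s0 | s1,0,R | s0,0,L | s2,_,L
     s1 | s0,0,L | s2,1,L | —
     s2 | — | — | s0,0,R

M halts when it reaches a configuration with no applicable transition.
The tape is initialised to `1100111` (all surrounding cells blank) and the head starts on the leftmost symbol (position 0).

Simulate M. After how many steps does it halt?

4

s0 | __[1]100111   read 1 → write 0, move L, go to s0
s0 | _[_]0100111   read _ → write _, move L, go to s2
s2 | [_]_0100111   read _ → write 0, move R, go to s0
s0 | 0[_]0100111   read _ → write _, move L, go to s2
s2 | [0]_0100111
M halts after 4 transitions.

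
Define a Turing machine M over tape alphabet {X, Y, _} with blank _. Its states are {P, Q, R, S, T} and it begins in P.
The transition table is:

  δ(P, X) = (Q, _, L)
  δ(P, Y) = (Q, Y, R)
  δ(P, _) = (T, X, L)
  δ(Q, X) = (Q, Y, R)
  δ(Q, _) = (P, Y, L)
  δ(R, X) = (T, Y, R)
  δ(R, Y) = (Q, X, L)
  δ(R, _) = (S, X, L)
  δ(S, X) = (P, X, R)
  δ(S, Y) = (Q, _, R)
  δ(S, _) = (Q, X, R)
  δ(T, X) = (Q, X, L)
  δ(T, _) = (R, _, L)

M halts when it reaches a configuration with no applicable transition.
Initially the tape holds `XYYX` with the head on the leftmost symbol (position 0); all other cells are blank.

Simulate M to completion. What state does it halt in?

P | _____[X]YYX   read X → write _, move L, go to Q
Q | ____[_]_YYX   read _ → write Y, move L, go to P
P | ___[_]Y_YYX   read _ → write X, move L, go to T
T | __[_]XY_YYX   read _ → write _, move L, go to R
R | _[_]_XY_YYX   read _ → write X, move L, go to S
S | [_]X_XY_YYX   read _ → write X, move R, go to Q
Q | X[X]_XY_YYX   read X → write Y, move R, go to Q
Q | XY[_]XY_YYX   read _ → write Y, move L, go to P
P | X[Y]YXY_YYX   read Y → write Y, move R, go to Q
Q | XY[Y]XY_YYX
No transition is defined for (Q, Y); M halts in state Q.

Q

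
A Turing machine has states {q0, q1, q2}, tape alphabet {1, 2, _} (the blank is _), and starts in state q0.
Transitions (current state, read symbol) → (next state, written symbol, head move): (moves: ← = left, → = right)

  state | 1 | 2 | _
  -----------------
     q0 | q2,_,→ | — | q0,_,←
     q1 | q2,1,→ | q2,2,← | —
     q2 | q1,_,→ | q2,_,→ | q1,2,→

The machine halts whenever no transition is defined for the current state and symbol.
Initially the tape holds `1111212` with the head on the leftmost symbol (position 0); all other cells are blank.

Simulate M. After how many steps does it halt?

state=q0 head=0 tape=[1]111212__   (q0,1)→(q2,_,→)
state=q2 head=1 tape=_[1]11212__   (q2,1)→(q1,_,→)
state=q1 head=2 tape=__[1]1212__   (q1,1)→(q2,1,→)
state=q2 head=3 tape=__1[1]212__   (q2,1)→(q1,_,→)
state=q1 head=4 tape=__1_[2]12__   (q1,2)→(q2,2,←)
state=q2 head=3 tape=__1[_]212__   (q2,_)→(q1,2,→)
state=q1 head=4 tape=__12[2]12__   (q1,2)→(q2,2,←)
state=q2 head=3 tape=__1[2]212__   (q2,2)→(q2,_,→)
state=q2 head=4 tape=__1_[2]12__   (q2,2)→(q2,_,→)
state=q2 head=5 tape=__1__[1]2__   (q2,1)→(q1,_,→)
state=q1 head=6 tape=__1___[2]__   (q1,2)→(q2,2,←)
state=q2 head=5 tape=__1__[_]2__   (q2,_)→(q1,2,→)
state=q1 head=6 tape=__1__2[2]__   (q1,2)→(q2,2,←)
state=q2 head=5 tape=__1__[2]2__   (q2,2)→(q2,_,→)
state=q2 head=6 tape=__1___[2]__   (q2,2)→(q2,_,→)
state=q2 head=7 tape=__1____[_]_   (q2,_)→(q1,2,→)
state=q1 head=8 tape=__1____2[_]
M halts after 16 transitions.

16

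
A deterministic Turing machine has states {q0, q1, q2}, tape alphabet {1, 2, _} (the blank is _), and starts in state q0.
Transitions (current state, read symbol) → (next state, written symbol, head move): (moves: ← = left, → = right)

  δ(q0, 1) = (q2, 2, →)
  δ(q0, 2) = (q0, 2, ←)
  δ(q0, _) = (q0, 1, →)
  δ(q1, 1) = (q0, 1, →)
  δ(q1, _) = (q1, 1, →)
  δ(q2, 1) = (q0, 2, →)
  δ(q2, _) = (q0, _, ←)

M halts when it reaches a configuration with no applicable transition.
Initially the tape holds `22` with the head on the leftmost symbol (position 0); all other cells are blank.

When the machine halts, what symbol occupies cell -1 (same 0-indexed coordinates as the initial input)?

2

q0 | _[2]2   read 2 → write 2, move ←, go to q0
q0 | [_]22   read _ → write 1, move →, go to q0
q0 | 1[2]2   read 2 → write 2, move ←, go to q0
q0 | [1]22   read 1 → write 2, move →, go to q2
q2 | 2[2]2
Cell -1 holds 2 when M halts.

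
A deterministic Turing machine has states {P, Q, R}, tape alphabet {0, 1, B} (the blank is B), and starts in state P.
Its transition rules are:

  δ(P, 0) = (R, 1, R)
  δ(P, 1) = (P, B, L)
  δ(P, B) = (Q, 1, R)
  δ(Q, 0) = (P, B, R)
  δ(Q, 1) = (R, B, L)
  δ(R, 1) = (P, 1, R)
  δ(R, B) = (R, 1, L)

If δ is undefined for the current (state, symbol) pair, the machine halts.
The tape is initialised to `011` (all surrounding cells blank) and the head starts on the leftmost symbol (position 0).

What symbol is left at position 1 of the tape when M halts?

state=P head=0 tape=B[0]11   (P,0)→(R,1,R)
state=R head=1 tape=B1[1]1   (R,1)→(P,1,R)
state=P head=2 tape=B11[1]   (P,1)→(P,B,L)
state=P head=1 tape=B1[1]B   (P,1)→(P,B,L)
state=P head=0 tape=B[1]BB   (P,1)→(P,B,L)
state=P head=-1 tape=[B]BBB   (P,B)→(Q,1,R)
state=Q head=0 tape=1[B]BB
Cell 1 holds B when M halts.

B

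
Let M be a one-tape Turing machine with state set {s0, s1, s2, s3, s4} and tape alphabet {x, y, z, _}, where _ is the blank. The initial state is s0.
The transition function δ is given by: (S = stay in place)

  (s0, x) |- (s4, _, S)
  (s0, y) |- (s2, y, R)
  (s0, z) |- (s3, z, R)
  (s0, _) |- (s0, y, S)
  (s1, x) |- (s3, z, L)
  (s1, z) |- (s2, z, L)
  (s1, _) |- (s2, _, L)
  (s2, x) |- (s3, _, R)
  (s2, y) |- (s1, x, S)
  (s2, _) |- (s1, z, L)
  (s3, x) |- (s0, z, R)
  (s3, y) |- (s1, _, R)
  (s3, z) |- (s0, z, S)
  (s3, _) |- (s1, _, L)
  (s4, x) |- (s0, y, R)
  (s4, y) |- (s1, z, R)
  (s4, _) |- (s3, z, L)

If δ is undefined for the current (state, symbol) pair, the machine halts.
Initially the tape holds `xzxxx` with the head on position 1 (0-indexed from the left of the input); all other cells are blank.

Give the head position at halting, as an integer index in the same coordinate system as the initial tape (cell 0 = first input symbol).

5

state=s0 head=1 tape=x[z]xxx__   (s0,z)→(s3,z,R)
state=s3 head=2 tape=xz[x]xx__   (s3,x)→(s0,z,R)
state=s0 head=3 tape=xzz[x]x__   (s0,x)→(s4,_,S)
state=s4 head=3 tape=xzz[_]x__   (s4,_)→(s3,z,L)
state=s3 head=2 tape=xz[z]zx__   (s3,z)→(s0,z,S)
state=s0 head=2 tape=xz[z]zx__   (s0,z)→(s3,z,R)
state=s3 head=3 tape=xzz[z]x__   (s3,z)→(s0,z,S)
state=s0 head=3 tape=xzz[z]x__   (s0,z)→(s3,z,R)
state=s3 head=4 tape=xzzz[x]__   (s3,x)→(s0,z,R)
state=s0 head=5 tape=xzzzz[_]_   (s0,_)→(s0,y,S)
state=s0 head=5 tape=xzzzz[y]_   (s0,y)→(s2,y,R)
state=s2 head=6 tape=xzzzzy[_]   (s2,_)→(s1,z,L)
state=s1 head=5 tape=xzzzz[y]z
At halt the head is at cell 5.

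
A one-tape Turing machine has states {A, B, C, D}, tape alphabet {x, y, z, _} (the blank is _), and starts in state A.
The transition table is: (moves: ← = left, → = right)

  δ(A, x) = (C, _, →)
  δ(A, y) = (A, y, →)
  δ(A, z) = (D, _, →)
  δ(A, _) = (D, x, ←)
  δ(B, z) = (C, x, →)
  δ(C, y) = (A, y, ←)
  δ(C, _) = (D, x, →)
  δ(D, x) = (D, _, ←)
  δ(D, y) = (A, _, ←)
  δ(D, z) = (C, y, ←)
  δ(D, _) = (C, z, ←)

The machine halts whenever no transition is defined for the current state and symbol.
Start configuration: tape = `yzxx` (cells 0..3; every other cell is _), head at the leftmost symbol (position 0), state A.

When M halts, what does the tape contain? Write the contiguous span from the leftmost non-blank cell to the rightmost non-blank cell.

xyxyz_x

A | ___[y]zxx   read y → write y, move →, go to A
A | ___y[z]xx   read z → write _, move →, go to D
D | ___y_[x]x   read x → write _, move ←, go to D
D | ___y[_]_x   read _ → write z, move ←, go to C
C | ___[y]z_x   read y → write y, move ←, go to A
A | __[_]yz_x   read _ → write x, move ←, go to D
D | _[_]xyz_x   read _ → write z, move ←, go to C
C | [_]zxyz_x   read _ → write x, move →, go to D
D | x[z]xyz_x   read z → write y, move ←, go to C
C | [x]yxyz_x
The non-blank tape span at halt is xyxyz_x.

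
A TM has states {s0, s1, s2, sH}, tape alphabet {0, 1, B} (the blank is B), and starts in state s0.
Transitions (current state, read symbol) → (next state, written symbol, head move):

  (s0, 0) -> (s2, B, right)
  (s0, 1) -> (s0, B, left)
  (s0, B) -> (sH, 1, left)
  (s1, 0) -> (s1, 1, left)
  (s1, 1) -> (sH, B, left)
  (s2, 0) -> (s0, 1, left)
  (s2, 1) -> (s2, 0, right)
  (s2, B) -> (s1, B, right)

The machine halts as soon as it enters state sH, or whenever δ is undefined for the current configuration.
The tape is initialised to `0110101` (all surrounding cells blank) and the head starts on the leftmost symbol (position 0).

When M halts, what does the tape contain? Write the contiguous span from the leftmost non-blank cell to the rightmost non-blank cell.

s0 | [0]110101BB   read 0 → write B, move right, go to s2
s2 | B[1]10101BB   read 1 → write 0, move right, go to s2
s2 | B0[1]0101BB   read 1 → write 0, move right, go to s2
s2 | B00[0]101BB   read 0 → write 1, move left, go to s0
s0 | B0[0]1101BB   read 0 → write B, move right, go to s2
s2 | B0B[1]101BB   read 1 → write 0, move right, go to s2
s2 | B0B0[1]01BB   read 1 → write 0, move right, go to s2
s2 | B0B00[0]1BB   read 0 → write 1, move left, go to s0
s0 | B0B0[0]11BB   read 0 → write B, move right, go to s2
s2 | B0B0B[1]1BB   read 1 → write 0, move right, go to s2
s2 | B0B0B0[1]BB   read 1 → write 0, move right, go to s2
s2 | B0B0B00[B]B   read B → write B, move right, go to s1
s1 | B0B0B00B[B]
The non-blank tape span at halt is 0B0B00.

0B0B00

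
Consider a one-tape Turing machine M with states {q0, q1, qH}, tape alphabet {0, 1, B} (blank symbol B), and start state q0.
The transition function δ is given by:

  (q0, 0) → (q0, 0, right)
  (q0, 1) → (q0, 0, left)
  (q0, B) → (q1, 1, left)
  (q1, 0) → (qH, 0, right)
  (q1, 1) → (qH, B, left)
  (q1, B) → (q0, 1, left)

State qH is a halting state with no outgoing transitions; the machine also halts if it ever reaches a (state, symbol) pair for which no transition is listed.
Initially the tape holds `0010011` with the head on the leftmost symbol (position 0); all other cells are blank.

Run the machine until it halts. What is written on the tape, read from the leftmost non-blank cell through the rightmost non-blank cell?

state=q0 head=0 tape=[0]010011B   (q0,0)→(q0,0,right)
state=q0 head=1 tape=0[0]10011B   (q0,0)→(q0,0,right)
state=q0 head=2 tape=00[1]0011B   (q0,1)→(q0,0,left)
state=q0 head=1 tape=0[0]00011B   (q0,0)→(q0,0,right)
state=q0 head=2 tape=00[0]0011B   (q0,0)→(q0,0,right)
state=q0 head=3 tape=000[0]011B   (q0,0)→(q0,0,right)
state=q0 head=4 tape=0000[0]11B   (q0,0)→(q0,0,right)
state=q0 head=5 tape=00000[1]1B   (q0,1)→(q0,0,left)
state=q0 head=4 tape=0000[0]01B   (q0,0)→(q0,0,right)
state=q0 head=5 tape=00000[0]1B   (q0,0)→(q0,0,right)
state=q0 head=6 tape=000000[1]B   (q0,1)→(q0,0,left)
state=q0 head=5 tape=00000[0]0B   (q0,0)→(q0,0,right)
state=q0 head=6 tape=000000[0]B   (q0,0)→(q0,0,right)
state=q0 head=7 tape=0000000[B]   (q0,B)→(q1,1,left)
state=q1 head=6 tape=000000[0]1   (q1,0)→(qH,0,right)
state=qH head=7 tape=0000000[1]
The non-blank tape span at halt is 00000001.

00000001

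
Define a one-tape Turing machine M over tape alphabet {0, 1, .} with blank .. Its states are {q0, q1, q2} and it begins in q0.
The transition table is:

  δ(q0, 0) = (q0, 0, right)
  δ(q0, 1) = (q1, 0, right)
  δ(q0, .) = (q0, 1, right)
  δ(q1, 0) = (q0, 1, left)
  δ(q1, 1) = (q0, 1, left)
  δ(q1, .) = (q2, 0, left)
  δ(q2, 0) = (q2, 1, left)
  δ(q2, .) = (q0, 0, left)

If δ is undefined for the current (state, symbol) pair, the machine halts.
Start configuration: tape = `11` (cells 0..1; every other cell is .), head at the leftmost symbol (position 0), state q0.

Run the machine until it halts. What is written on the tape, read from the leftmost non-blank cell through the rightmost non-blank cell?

111110

q0 | ..[1]1..   read 1 → write 0, move right, go to q1
q1 | ..0[1]..   read 1 → write 1, move left, go to q0
q0 | ..[0]1..   read 0 → write 0, move right, go to q0
q0 | ..0[1]..   read 1 → write 0, move right, go to q1
q1 | ..00[.].   read . → write 0, move left, go to q2
q2 | ..0[0]0.   read 0 → write 1, move left, go to q2
q2 | ..[0]10.   read 0 → write 1, move left, go to q2
q2 | .[.]110.   read . → write 0, move left, go to q0
q0 | [.]0110.   read . → write 1, move right, go to q0
q0 | 1[0]110.   read 0 → write 0, move right, go to q0
q0 | 10[1]10.   read 1 → write 0, move right, go to q1
q1 | 100[1]0.   read 1 → write 1, move left, go to q0
q0 | 10[0]10.   read 0 → write 0, move right, go to q0
q0 | 100[1]0.   read 1 → write 0, move right, go to q1
q1 | 1000[0].   read 0 → write 1, move left, go to q0
q0 | 100[0]1.   read 0 → write 0, move right, go to q0
q0 | 1000[1].   read 1 → write 0, move right, go to q1
q1 | 10000[.]   read . → write 0, move left, go to q2
q2 | 1000[0]0   read 0 → write 1, move left, go to q2
q2 | 100[0]10   read 0 → write 1, move left, go to q2
q2 | 10[0]110   read 0 → write 1, move left, go to q2
q2 | 1[0]1110   read 0 → write 1, move left, go to q2
q2 | [1]11110
The non-blank tape span at halt is 111110.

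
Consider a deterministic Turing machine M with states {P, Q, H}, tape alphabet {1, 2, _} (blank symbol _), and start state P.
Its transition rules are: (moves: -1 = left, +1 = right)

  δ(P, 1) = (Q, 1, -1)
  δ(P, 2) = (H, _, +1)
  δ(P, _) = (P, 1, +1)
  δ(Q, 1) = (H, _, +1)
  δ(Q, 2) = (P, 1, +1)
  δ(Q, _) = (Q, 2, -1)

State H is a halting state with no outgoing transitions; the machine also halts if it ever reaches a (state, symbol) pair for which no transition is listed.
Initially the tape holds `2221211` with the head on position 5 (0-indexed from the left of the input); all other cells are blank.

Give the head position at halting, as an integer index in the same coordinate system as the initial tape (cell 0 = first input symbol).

P | 22212[1]1   read 1 → write 1, move -1, go to Q
Q | 2221[2]11   read 2 → write 1, move +1, go to P
P | 22211[1]1   read 1 → write 1, move -1, go to Q
Q | 2221[1]11   read 1 → write _, move +1, go to H
H | 2221_[1]1
At halt the head is at cell 5.

5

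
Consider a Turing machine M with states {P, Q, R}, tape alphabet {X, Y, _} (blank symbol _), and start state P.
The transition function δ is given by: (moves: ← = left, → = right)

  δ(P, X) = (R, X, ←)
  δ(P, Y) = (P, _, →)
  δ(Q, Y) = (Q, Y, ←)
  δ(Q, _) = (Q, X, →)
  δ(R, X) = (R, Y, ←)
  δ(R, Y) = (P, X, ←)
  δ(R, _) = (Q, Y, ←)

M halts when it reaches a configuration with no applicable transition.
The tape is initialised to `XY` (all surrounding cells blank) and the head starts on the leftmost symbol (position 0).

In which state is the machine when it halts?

Q

P | __[X]Y   read X → write X, move ←, go to R
R | _[_]XY   read _ → write Y, move ←, go to Q
Q | [_]YXY   read _ → write X, move →, go to Q
Q | X[Y]XY   read Y → write Y, move ←, go to Q
Q | [X]YXY
No transition is defined for (Q, X); M halts in state Q.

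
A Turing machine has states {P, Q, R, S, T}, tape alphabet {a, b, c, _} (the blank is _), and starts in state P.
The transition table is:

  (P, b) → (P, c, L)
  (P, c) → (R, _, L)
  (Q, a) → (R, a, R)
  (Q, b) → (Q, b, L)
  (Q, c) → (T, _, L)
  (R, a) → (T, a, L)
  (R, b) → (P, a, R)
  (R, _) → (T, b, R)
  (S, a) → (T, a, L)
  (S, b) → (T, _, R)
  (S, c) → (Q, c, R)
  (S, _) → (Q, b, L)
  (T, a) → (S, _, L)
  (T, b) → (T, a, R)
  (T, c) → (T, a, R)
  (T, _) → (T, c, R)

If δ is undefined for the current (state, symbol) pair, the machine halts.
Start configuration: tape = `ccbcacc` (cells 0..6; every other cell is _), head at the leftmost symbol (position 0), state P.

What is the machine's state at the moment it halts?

P | __[c]cbcacc   read c → write _, move L, go to R
R | _[_]_cbcacc   read _ → write b, move R, go to T
T | _b[_]cbcacc   read _ → write c, move R, go to T
T | _bc[c]bcacc   read c → write a, move R, go to T
T | _bca[b]cacc   read b → write a, move R, go to T
T | _bcaa[c]acc   read c → write a, move R, go to T
T | _bcaaa[a]cc   read a → write _, move L, go to S
S | _bcaa[a]_cc   read a → write a, move L, go to T
T | _bca[a]a_cc   read a → write _, move L, go to S
S | _bc[a]_a_cc   read a → write a, move L, go to T
T | _b[c]a_a_cc   read c → write a, move R, go to T
T | _ba[a]_a_cc   read a → write _, move L, go to S
S | _b[a]__a_cc   read a → write a, move L, go to T
T | _[b]a__a_cc   read b → write a, move R, go to T
T | _a[a]__a_cc   read a → write _, move L, go to S
S | _[a]___a_cc   read a → write a, move L, go to T
T | [_]a___a_cc   read _ → write c, move R, go to T
T | c[a]___a_cc   read a → write _, move L, go to S
S | [c]____a_cc   read c → write c, move R, go to Q
Q | c[_]___a_cc
No transition is defined for (Q, _); M halts in state Q.

Q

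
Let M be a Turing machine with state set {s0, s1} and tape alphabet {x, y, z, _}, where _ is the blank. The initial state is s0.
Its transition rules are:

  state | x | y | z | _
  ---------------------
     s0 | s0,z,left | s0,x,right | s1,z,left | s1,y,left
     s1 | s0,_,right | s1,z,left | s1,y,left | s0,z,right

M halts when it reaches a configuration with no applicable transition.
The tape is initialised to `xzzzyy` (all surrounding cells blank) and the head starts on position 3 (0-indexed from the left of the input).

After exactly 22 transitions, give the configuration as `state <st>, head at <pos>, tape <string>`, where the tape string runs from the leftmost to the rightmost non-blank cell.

state=s0 head=3 tape=xzz[z]yy   (s0,z)→(s1,z,left)
state=s1 head=2 tape=xz[z]zyy   (s1,z)→(s1,y,left)
state=s1 head=1 tape=x[z]yzyy   (s1,z)→(s1,y,left)
state=s1 head=0 tape=[x]yyzyy   (s1,x)→(s0,_,right)
state=s0 head=1 tape=_[y]yzyy   (s0,y)→(s0,x,right)
state=s0 head=2 tape=_x[y]zyy   (s0,y)→(s0,x,right)
state=s0 head=3 tape=_xx[z]yy   (s0,z)→(s1,z,left)
state=s1 head=2 tape=_x[x]zyy   (s1,x)→(s0,_,right)
state=s0 head=3 tape=_x_[z]yy   (s0,z)→(s1,z,left)
state=s1 head=2 tape=_x[_]zyy   (s1,_)→(s0,z,right)
state=s0 head=3 tape=_xz[z]yy   (s0,z)→(s1,z,left)
state=s1 head=2 tape=_x[z]zyy   (s1,z)→(s1,y,left)
state=s1 head=1 tape=_[x]yzyy   (s1,x)→(s0,_,right)
state=s0 head=2 tape=__[y]zyy   (s0,y)→(s0,x,right)
state=s0 head=3 tape=__x[z]yy   (s0,z)→(s1,z,left)
state=s1 head=2 tape=__[x]zyy   (s1,x)→(s0,_,right)
state=s0 head=3 tape=___[z]yy   (s0,z)→(s1,z,left)
state=s1 head=2 tape=__[_]zyy   (s1,_)→(s0,z,right)
state=s0 head=3 tape=__z[z]yy   (s0,z)→(s1,z,left)
state=s1 head=2 tape=__[z]zyy   (s1,z)→(s1,y,left)
state=s1 head=1 tape=_[_]yzyy   (s1,_)→(s0,z,right)
state=s0 head=2 tape=_z[y]zyy   (s0,y)→(s0,x,right)
state=s0 head=3 tape=_zx[z]yy
After 22 steps: state s0, head at 3, tape zxzyy.

state s0, head at 3, tape zxzyy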